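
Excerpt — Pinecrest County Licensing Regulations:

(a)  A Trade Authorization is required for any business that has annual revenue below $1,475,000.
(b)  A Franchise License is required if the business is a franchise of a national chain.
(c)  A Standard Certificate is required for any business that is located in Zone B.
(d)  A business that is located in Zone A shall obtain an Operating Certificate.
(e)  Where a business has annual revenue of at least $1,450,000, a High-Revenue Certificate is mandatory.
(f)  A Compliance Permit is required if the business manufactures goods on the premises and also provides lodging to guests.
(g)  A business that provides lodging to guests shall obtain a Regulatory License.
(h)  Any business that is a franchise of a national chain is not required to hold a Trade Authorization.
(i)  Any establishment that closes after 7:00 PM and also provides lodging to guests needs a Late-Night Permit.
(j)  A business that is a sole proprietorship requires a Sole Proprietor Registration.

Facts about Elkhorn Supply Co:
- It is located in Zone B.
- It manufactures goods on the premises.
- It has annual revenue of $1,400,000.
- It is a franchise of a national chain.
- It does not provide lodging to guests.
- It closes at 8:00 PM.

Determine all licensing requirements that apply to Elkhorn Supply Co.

(a) revenue $1,400,000 < $1,475,000 → Trade Authorization required.
(b) is a franchise of a national chain → Franchise License required.
(c) is located in Zone B → Standard Certificate required.
(d) is located in Zone B (not: is located in Zone A) → Operating Certificate not required.
(e) revenue $1,400,000 < $1,450,000 → High-Revenue Certificate not required.
(f) manufactures goods on the premises; does not provide lodging to guests → Compliance Permit not required.
(g) does not provide lodging to guests → Regulatory License not required.
(h) is a franchise of a national chain → exempt from Trade Authorization.
(i) closes 8:00 PM, after 7:00 PM; does not provide lodging to guests → Late-Night Permit not required.
(j) is a franchise of a national chain (not: is a sole proprietorship) → Sole Proprietor Registration not required.

Franchise License, Standard Certificate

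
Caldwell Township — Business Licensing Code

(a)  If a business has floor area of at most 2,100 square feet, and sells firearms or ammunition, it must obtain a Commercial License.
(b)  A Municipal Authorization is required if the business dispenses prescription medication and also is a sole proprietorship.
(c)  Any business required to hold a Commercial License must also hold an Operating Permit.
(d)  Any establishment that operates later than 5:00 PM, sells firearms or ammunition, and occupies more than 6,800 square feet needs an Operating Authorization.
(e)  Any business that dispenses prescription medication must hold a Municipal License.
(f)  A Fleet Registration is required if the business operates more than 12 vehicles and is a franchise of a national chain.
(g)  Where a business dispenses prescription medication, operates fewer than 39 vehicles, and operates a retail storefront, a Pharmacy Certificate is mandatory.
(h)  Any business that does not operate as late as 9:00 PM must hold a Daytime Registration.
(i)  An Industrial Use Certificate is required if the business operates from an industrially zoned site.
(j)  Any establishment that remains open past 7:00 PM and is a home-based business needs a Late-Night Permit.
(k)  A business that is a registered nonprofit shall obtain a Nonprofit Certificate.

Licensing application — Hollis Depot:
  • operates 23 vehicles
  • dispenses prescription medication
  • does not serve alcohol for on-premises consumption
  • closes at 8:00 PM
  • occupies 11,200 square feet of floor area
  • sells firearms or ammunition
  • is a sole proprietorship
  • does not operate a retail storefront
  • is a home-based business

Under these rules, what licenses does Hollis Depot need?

Daytime Registration, Late-Night Permit, Municipal Authorization, Municipal License, Operating Authorization

(a) floor area 11,200 square feet > 2,100 square feet; sells firearms or ammunition → Commercial License not required.
(b) dispenses prescription medication; is a sole proprietorship → Municipal Authorization required.
(c) Commercial License is not required → no effect.
(d) closes 8:00 PM, after 5:00 PM; sells firearms or ammunition; floor area 11,200 square feet > 6,800 square feet → Operating Authorization required.
(e) dispenses prescription medication → Municipal License required.
(f) vehicles 23 > 12; is a sole proprietorship (not: is a franchise of a national chain) → Fleet Registration not required.
(g) dispenses prescription medication; vehicles 23 < 39; does not operate a retail storefront → Pharmacy Certificate not required.
(h) closes 8:00 PM, at/before 9:00 PM → Daytime Registration required.
(i) is a home-based business (not: operates from an industrially zoned site) → Industrial Use Certificate not required.
(j) closes 8:00 PM, after 7:00 PM; is a home-based business → Late-Night Permit required.
(k) is a sole proprietorship (not: is a registered nonprofit) → Nonprofit Certificate not required.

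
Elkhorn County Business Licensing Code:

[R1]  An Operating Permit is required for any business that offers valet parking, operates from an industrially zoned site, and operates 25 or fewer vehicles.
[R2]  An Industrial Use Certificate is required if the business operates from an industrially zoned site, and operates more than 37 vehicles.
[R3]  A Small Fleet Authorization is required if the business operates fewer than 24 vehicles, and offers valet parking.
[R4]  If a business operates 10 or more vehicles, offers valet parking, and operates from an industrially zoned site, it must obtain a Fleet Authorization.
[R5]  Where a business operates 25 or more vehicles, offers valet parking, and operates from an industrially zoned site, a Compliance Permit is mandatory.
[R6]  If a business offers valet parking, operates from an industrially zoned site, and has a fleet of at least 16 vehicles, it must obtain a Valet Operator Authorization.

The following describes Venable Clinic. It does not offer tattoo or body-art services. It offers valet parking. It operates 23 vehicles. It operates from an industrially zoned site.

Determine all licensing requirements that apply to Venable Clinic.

Fleet Authorization, Operating Permit, Small Fleet Authorization, Valet Operator Authorization

[R1] offers valet parking; operates from an industrially zoned site; vehicles 23 ≤ 25 → Operating Permit required.
[R2] operates from an industrially zoned site; vehicles 23 ≤ 37 → Industrial Use Certificate not required.
[R3] vehicles 23 < 24; offers valet parking → Small Fleet Authorization required.
[R4] vehicles 23 ≥ 10; offers valet parking; operates from an industrially zoned site → Fleet Authorization required.
[R5] vehicles 23 < 25; offers valet parking; operates from an industrially zoned site → Compliance Permit not required.
[R6] offers valet parking; operates from an industrially zoned site; vehicles 23 ≥ 16 → Valet Operator Authorization required.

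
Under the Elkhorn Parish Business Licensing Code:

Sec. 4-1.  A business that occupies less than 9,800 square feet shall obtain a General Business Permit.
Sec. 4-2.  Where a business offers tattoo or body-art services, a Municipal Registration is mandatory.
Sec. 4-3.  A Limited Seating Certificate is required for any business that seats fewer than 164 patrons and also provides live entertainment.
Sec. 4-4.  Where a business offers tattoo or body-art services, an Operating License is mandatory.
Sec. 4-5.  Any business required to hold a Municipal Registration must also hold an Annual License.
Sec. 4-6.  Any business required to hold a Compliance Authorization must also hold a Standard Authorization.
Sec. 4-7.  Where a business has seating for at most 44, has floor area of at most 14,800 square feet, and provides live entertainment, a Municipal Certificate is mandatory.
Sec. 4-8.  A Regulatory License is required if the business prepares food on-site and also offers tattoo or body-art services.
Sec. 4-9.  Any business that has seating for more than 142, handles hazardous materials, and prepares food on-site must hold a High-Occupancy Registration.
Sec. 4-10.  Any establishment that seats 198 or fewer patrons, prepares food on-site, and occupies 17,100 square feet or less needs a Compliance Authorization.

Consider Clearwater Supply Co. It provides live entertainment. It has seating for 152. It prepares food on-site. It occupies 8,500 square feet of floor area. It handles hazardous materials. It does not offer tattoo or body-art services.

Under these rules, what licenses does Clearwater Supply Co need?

Compliance Authorization, General Business Permit, High-Occupancy Registration, Limited Seating Certificate, Standard Authorization

Sec. 4-1. floor area 8,500 square feet < 9,800 square feet → General Business Permit required.
Sec. 4-2. does not offer tattoo or body-art services → Municipal Registration not required.
Sec. 4-3. seating 152 < 164; provides live entertainment → Limited Seating Certificate required.
Sec. 4-4. does not offer tattoo or body-art services → Operating License not required.
Sec. 4-5. Municipal Registration is not required → no effect.
Sec. 4-6. Compliance Authorization is required → Standard Authorization also required.
Sec. 4-7. seating 152 > 44; floor area 8,500 square feet ≤ 14,800 square feet; provides live entertainment → Municipal Certificate not required.
Sec. 4-8. prepares food on-site; does not offer tattoo or body-art services → Regulatory License not required.
Sec. 4-9. seating 152 > 142; handles hazardous materials; prepares food on-site → High-Occupancy Registration required.
Sec. 4-10. seating 152 ≤ 198; prepares food on-site; floor area 8,500 square feet ≤ 17,100 square feet → Compliance Authorization required.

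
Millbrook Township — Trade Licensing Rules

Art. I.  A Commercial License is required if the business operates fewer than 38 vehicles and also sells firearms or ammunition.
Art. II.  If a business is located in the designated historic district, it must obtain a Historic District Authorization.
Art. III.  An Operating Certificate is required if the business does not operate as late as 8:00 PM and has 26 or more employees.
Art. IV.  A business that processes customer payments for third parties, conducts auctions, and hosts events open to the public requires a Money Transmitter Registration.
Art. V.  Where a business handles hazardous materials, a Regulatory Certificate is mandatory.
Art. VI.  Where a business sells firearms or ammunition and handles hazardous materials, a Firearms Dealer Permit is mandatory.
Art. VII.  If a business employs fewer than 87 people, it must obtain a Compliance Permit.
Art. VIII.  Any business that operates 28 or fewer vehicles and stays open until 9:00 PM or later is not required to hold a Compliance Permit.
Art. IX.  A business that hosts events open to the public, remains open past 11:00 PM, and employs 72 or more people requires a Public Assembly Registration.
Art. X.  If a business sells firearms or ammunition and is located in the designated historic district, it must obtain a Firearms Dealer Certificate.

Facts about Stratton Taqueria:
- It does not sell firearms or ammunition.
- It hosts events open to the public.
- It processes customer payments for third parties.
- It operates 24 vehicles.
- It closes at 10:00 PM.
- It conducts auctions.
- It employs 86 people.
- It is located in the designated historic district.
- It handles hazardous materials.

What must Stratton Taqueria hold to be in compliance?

Art. I. vehicles 24 < 38; does not sell firearms or ammunition → Commercial License not required.
Art. II. is located in the designated historic district → Historic District Authorization required.
Art. III. closes 10:00 PM, after 8:00 PM; employees 86 ≥ 26 → Operating Certificate not required.
Art. IV. processes customer payments for third parties; conducts auctions; hosts events open to the public → Money Transmitter Registration required.
Art. V. handles hazardous materials → Regulatory Certificate required.
Art. VI. does not sell firearms or ammunition; handles hazardous materials → Firearms Dealer Permit not required.
Art. VII. employees 86 < 87 → Compliance Permit required.
Art. VIII. vehicles 24 ≤ 28; closes 10:00 PM, after 9:00 PM → exempt from Compliance Permit.
Art. IX. hosts events open to the public; closes 10:00 PM, at/before 11:00 PM; employees 86 ≥ 72 → Public Assembly Registration not required.
Art. X. does not sell firearms or ammunition; is located in the designated historic district → Firearms Dealer Certificate not required.

Historic District Authorization, Money Transmitter Registration, Regulatory Certificate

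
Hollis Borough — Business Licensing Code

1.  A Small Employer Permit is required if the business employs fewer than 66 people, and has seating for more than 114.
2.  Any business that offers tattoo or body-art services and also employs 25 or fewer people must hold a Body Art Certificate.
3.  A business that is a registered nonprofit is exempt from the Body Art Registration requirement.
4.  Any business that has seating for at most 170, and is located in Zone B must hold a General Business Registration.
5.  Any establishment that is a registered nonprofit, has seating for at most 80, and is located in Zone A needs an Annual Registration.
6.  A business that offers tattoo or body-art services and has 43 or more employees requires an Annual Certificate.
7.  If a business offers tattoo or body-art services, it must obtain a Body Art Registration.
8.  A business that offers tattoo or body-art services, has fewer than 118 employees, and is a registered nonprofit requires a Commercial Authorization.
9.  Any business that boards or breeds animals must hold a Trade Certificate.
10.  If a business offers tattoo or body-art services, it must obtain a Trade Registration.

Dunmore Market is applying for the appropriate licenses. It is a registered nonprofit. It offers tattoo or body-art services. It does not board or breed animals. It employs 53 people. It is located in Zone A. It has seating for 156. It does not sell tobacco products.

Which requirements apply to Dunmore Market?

Annual Certificate, Commercial Authorization, Small Employer Permit, Trade Registration

1. employees 53 < 66; seating 156 > 114 → Small Employer Permit required.
2. offers tattoo or body-art services; employees 53 > 25 → Body Art Certificate not required.
3. is a registered nonprofit → exempt from Body Art Registration.
4. seating 156 ≤ 170; is located in Zone A (not: is located in Zone B) → General Business Registration not required.
5. is a registered nonprofit; seating 156 > 80; is located in Zone A → Annual Registration not required.
6. offers tattoo or body-art services; employees 53 ≥ 43 → Annual Certificate required.
7. offers tattoo or body-art services → Body Art Registration required.
8. offers tattoo or body-art services; employees 53 < 118; is a registered nonprofit → Commercial Authorization required.
9. does not board or breed animals → Trade Certificate not required.
10. offers tattoo or body-art services → Trade Registration required.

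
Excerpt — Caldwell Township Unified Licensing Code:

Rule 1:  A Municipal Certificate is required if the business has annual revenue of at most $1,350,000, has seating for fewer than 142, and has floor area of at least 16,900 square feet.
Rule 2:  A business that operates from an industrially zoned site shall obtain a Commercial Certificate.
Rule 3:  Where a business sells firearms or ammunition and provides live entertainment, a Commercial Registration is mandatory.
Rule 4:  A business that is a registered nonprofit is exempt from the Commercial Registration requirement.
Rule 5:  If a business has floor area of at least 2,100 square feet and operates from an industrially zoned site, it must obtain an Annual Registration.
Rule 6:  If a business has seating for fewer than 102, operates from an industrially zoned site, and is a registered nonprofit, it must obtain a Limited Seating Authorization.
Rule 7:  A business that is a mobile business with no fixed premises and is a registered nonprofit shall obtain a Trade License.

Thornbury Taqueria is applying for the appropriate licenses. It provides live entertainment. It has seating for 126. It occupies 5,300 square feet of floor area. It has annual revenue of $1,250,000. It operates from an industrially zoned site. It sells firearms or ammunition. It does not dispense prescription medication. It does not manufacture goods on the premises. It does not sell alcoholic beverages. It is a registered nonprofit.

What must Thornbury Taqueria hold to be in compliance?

Annual Registration, Commercial Certificate

Rule 1: revenue $1,250,000 ≤ $1,350,000; seating 126 < 142; floor area 5,300 square feet < 16,900 square feet → Municipal Certificate not required.
Rule 2: operates from an industrially zoned site → Commercial Certificate required.
Rule 3: sells firearms or ammunition; provides live entertainment → Commercial Registration required.
Rule 4: is a registered nonprofit → exempt from Commercial Registration.
Rule 5: floor area 5,300 square feet ≥ 2,100 square feet; operates from an industrially zoned site → Annual Registration required.
Rule 6: seating 126 ≥ 102; operates from an industrially zoned site; is a registered nonprofit → Limited Seating Authorization not required.
Rule 7: operates from an industrially zoned site (not: is a mobile business with no fixed premises); is a registered nonprofit → Trade License not required.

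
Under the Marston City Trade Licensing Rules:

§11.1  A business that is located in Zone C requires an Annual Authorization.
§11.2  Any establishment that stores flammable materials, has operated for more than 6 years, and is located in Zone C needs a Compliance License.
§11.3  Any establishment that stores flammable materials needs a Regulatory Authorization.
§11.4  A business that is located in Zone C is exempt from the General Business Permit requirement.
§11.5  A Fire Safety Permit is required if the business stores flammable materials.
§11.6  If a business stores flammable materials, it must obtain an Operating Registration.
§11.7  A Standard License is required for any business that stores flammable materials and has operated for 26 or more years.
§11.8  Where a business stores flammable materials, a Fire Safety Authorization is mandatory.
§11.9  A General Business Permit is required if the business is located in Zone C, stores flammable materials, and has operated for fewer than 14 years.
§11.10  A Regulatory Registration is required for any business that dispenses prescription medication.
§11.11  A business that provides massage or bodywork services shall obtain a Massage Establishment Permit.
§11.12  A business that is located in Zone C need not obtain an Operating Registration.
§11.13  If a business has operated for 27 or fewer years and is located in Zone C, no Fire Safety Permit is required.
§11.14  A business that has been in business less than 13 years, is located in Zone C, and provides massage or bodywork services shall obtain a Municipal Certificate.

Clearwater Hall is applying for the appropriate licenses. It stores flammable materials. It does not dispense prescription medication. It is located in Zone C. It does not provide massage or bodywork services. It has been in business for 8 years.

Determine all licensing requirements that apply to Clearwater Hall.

Annual Authorization, Compliance License, Fire Safety Authorization, Regulatory Authorization

§11.1 is located in Zone C → Annual Authorization required.
§11.2 stores flammable materials; years in business 8 > 6; is located in Zone C → Compliance License required.
§11.3 stores flammable materials → Regulatory Authorization required.
§11.4 is located in Zone C → exempt from General Business Permit.
§11.5 stores flammable materials → Fire Safety Permit required.
§11.6 stores flammable materials → Operating Registration required.
§11.7 stores flammable materials; years in business 8 < 26 → Standard License not required.
§11.8 stores flammable materials → Fire Safety Authorization required.
§11.9 is located in Zone C; stores flammable materials; years in business 8 < 14 → General Business Permit required.
§11.10 does not dispense prescription medication → Regulatory Registration not required.
§11.11 does not provide massage or bodywork services → Massage Establishment Permit not required.
§11.12 is located in Zone C → exempt from Operating Registration.
§11.13 years in business 8 ≤ 27; is located in Zone C → exempt from Fire Safety Permit.
§11.14 years in business 8 < 13; is located in Zone C; does not provide massage or bodywork services → Municipal Certificate not required.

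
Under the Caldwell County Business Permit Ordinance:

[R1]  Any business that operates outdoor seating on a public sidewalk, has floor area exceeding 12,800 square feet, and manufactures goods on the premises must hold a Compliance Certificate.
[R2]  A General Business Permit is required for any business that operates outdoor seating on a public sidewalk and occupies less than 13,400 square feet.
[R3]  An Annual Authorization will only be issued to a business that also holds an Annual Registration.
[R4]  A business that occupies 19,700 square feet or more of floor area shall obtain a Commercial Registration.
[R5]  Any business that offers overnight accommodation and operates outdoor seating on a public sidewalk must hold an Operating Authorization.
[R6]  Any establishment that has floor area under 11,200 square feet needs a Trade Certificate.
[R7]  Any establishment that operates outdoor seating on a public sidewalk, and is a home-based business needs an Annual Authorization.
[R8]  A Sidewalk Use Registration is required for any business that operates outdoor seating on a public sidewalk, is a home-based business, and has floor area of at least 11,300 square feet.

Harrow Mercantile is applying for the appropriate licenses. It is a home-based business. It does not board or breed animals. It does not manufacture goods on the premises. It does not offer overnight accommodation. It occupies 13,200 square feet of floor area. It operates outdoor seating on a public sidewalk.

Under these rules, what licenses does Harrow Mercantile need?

Annual Authorization, Annual Registration, General Business Permit, Sidewalk Use Registration

[R1] operates outdoor seating on a public sidewalk; floor area 13,200 square feet > 12,800 square feet; does not manufacture goods on the premises → Compliance Certificate not required.
[R2] operates outdoor seating on a public sidewalk; floor area 13,200 square feet < 13,400 square feet → General Business Permit required.
[R3] Annual Authorization is required → Annual Registration also required.
[R4] floor area 13,200 square feet < 19,700 square feet → Commercial Registration not required.
[R5] does not offer overnight accommodation; operates outdoor seating on a public sidewalk → Operating Authorization not required.
[R6] floor area 13,200 square feet ≥ 11,200 square feet → Trade Certificate not required.
[R7] operates outdoor seating on a public sidewalk; is a home-based business → Annual Authorization required.
[R8] operates outdoor seating on a public sidewalk; is a home-based business; floor area 13,200 square feet ≥ 11,300 square feet → Sidewalk Use Registration required.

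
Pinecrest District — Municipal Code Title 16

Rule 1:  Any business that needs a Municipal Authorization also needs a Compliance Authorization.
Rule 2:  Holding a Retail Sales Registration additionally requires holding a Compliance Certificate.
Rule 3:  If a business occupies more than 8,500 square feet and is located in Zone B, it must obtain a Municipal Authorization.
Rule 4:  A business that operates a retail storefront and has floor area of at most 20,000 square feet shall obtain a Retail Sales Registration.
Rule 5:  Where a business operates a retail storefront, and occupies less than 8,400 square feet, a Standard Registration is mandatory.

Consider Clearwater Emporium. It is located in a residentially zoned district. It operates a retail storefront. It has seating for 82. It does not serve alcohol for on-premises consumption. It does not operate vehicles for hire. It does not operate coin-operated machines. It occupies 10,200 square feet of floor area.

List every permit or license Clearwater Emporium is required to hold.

Compliance Certificate, Retail Sales Registration

Rule 1: Municipal Authorization is not required → no effect.
Rule 2: Retail Sales Registration is required → Compliance Certificate also required.
Rule 3: floor area 10,200 square feet > 8,500 square feet; is located in a residentially zoned district (not: is located in Zone B) → Municipal Authorization not required.
Rule 4: operates a retail storefront; floor area 10,200 square feet ≤ 20,000 square feet → Retail Sales Registration required.
Rule 5: operates a retail storefront; floor area 10,200 square feet ≥ 8,400 square feet → Standard Registration not required.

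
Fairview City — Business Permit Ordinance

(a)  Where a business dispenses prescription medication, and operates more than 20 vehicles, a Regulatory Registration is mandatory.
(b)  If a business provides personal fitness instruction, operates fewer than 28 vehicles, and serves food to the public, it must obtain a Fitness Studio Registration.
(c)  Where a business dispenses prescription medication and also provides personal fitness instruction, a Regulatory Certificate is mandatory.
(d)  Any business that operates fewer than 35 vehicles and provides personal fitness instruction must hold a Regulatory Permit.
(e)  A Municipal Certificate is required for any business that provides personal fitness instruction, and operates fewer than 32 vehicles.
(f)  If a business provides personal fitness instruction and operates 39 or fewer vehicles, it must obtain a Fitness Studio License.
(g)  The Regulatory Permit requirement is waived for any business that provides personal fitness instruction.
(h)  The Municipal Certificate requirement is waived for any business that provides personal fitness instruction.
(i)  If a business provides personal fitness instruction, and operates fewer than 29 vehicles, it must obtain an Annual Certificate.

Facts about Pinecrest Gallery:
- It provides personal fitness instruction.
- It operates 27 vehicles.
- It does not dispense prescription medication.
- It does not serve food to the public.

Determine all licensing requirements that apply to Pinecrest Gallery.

Annual Certificate, Fitness Studio License

(a) does not dispense prescription medication; vehicles 27 > 20 → Regulatory Registration not required.
(b) provides personal fitness instruction; vehicles 27 < 28; does not serve food to the public → Fitness Studio Registration not required.
(c) does not dispense prescription medication; provides personal fitness instruction → Regulatory Certificate not required.
(d) vehicles 27 < 35; provides personal fitness instruction → Regulatory Permit required.
(e) provides personal fitness instruction; vehicles 27 < 32 → Municipal Certificate required.
(f) provides personal fitness instruction; vehicles 27 ≤ 39 → Fitness Studio License required.
(g) provides personal fitness instruction → exempt from Regulatory Permit.
(h) provides personal fitness instruction → exempt from Municipal Certificate.
(i) provides personal fitness instruction; vehicles 27 < 29 → Annual Certificate required.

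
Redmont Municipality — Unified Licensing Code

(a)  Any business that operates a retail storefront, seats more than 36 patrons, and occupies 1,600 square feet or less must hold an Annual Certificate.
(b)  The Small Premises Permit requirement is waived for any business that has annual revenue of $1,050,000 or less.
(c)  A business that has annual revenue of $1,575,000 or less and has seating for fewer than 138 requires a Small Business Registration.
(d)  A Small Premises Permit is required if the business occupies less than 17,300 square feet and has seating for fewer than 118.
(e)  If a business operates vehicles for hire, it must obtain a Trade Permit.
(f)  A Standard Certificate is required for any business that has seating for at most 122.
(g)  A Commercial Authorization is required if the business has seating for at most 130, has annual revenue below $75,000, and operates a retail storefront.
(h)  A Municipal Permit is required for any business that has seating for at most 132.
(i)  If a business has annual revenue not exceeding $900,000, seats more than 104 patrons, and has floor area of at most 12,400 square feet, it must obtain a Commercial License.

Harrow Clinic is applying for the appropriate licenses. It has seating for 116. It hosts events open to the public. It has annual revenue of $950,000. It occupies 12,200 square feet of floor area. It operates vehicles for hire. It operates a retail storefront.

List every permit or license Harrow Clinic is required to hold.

(a) operates a retail storefront; seating 116 > 36; floor area 12,200 square feet > 1,600 square feet → Annual Certificate not required.
(b) revenue $950,000 ≤ $1,050,000 → exempt from Small Premises Permit.
(c) revenue $950,000 ≤ $1,575,000; seating 116 < 138 → Small Business Registration required.
(d) floor area 12,200 square feet < 17,300 square feet; seating 116 < 118 → Small Premises Permit required.
(e) operates vehicles for hire → Trade Permit required.
(f) seating 116 ≤ 122 → Standard Certificate required.
(g) seating 116 ≤ 130; revenue $950,000 ≥ $75,000; operates a retail storefront → Commercial Authorization not required.
(h) seating 116 ≤ 132 → Municipal Permit required.
(i) revenue $950,000 > $900,000; seating 116 > 104; floor area 12,200 square feet ≤ 12,400 square feet → Commercial License not required.

Municipal Permit, Small Business Registration, Standard Certificate, Trade Permit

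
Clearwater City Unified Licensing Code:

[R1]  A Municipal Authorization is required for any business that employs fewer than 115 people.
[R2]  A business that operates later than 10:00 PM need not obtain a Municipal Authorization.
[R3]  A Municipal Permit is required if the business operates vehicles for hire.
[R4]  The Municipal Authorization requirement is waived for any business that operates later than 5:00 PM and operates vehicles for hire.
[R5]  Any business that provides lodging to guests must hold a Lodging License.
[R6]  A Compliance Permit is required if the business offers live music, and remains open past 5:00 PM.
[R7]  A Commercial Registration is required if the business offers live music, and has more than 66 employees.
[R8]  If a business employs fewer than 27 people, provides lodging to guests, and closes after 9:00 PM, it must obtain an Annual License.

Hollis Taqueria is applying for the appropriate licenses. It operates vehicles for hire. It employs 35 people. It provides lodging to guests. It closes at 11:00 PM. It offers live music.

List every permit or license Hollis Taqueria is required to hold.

[R1] employees 35 < 115 → Municipal Authorization required.
[R2] closes 11:00 PM, after 10:00 PM → exempt from Municipal Authorization.
[R3] operates vehicles for hire → Municipal Permit required.
[R4] closes 11:00 PM, after 5:00 PM; operates vehicles for hire → exempt from Municipal Authorization.
[R5] provides lodging to guests → Lodging License required.
[R6] offers live music; closes 11:00 PM, after 5:00 PM → Compliance Permit required.
[R7] offers live music; employees 35 ≤ 66 → Commercial Registration not required.
[R8] employees 35 ≥ 27; provides lodging to guests; closes 11:00 PM, after 9:00 PM → Annual License not required.

Compliance Permit, Lodging License, Municipal Permit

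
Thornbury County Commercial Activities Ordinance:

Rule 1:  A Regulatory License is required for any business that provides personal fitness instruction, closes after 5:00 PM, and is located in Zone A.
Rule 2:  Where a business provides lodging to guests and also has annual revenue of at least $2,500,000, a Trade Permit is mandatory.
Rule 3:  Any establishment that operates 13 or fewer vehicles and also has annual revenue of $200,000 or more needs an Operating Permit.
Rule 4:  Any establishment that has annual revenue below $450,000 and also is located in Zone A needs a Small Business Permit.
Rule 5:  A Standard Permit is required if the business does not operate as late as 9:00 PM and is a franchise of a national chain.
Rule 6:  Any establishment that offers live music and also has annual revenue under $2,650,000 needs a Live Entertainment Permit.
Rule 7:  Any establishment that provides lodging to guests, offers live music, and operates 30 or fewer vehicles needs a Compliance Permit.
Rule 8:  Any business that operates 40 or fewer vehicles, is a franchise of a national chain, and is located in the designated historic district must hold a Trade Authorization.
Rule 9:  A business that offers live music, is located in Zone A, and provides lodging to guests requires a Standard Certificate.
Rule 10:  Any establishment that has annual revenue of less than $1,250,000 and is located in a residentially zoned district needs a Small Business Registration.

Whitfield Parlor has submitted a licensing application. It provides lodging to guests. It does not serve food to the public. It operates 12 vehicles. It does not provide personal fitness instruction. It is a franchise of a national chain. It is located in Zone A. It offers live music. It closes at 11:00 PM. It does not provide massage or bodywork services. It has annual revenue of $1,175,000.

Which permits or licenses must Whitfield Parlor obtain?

Rule 1: does not provide personal fitness instruction; closes 11:00 PM, after 5:00 PM; is located in Zone A → Regulatory License not required.
Rule 2: provides lodging to guests; revenue $1,175,000 < $2,500,000 → Trade Permit not required.
Rule 3: vehicles 12 ≤ 13; revenue $1,175,000 ≥ $200,000 → Operating Permit required.
Rule 4: revenue $1,175,000 ≥ $450,000; is located in Zone A → Small Business Permit not required.
Rule 5: closes 11:00 PM, after 9:00 PM; is a franchise of a national chain → Standard Permit not required.
Rule 6: offers live music; revenue $1,175,000 < $2,650,000 → Live Entertainment Permit required.
Rule 7: provides lodging to guests; offers live music; vehicles 12 ≤ 30 → Compliance Permit required.
Rule 8: vehicles 12 ≤ 40; is a franchise of a national chain; is located in Zone A (not: is located in the designated historic district) → Trade Authorization not required.
Rule 9: offers live music; is located in Zone A; provides lodging to guests → Standard Certificate required.
Rule 10: revenue $1,175,000 < $1,250,000; is located in Zone A (not: is located in a residentially zoned district) → Small Business Registration not required.

Compliance Permit, Live Entertainment Permit, Operating Permit, Standard Certificate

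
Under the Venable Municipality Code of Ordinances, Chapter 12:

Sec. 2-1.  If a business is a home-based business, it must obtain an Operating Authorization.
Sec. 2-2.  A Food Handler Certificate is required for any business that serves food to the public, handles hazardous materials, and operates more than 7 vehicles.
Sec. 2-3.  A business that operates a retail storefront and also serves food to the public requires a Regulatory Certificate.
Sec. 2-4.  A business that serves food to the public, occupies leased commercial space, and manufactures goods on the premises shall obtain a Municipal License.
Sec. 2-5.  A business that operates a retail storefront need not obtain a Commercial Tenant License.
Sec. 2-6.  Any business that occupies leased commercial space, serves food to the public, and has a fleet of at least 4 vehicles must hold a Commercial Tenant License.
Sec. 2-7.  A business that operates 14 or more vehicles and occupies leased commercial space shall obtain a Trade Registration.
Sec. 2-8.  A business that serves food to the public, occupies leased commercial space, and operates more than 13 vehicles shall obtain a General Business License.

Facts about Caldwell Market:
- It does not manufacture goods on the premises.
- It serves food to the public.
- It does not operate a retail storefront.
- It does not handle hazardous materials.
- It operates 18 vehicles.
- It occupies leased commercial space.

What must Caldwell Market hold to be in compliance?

Commercial Tenant License, General Business License, Trade Registration

Sec. 2-1. occupies leased commercial space (not: is a home-based business) → Operating Authorization not required.
Sec. 2-2. serves food to the public; does not handle hazardous materials; vehicles 18 > 7 → Food Handler Certificate not required.
Sec. 2-3. does not operate a retail storefront; serves food to the public → Regulatory Certificate not required.
Sec. 2-4. serves food to the public; occupies leased commercial space; does not manufacture goods on the premises → Municipal License not required.
Sec. 2-5. does not operate a retail storefront → Commercial Tenant License exemption does not apply.
Sec. 2-6. occupies leased commercial space; serves food to the public; vehicles 18 ≥ 4 → Commercial Tenant License required.
Sec. 2-7. vehicles 18 ≥ 14; occupies leased commercial space → Trade Registration required.
Sec. 2-8. serves food to the public; occupies leased commercial space; vehicles 18 > 13 → General Business License required.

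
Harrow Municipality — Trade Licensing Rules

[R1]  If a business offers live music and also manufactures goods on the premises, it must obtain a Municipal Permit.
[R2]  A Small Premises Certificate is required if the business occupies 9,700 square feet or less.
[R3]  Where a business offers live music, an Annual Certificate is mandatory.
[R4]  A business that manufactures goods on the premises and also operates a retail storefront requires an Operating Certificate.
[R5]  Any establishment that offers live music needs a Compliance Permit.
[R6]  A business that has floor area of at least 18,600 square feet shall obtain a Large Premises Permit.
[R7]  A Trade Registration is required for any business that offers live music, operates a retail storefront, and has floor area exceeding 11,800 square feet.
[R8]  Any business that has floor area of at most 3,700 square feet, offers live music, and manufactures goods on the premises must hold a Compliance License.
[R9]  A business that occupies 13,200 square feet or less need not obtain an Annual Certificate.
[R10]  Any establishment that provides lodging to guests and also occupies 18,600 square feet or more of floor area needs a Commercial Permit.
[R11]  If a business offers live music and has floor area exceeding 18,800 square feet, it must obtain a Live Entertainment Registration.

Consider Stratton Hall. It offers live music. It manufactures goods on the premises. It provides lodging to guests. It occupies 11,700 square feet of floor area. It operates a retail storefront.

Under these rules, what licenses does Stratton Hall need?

Compliance Permit, Municipal Permit, Operating Certificate

[R1] offers live music; manufactures goods on the premises → Municipal Permit required.
[R2] floor area 11,700 square feet > 9,700 square feet → Small Premises Certificate not required.
[R3] offers live music → Annual Certificate required.
[R4] manufactures goods on the premises; operates a retail storefront → Operating Certificate required.
[R5] offers live music → Compliance Permit required.
[R6] floor area 11,700 square feet < 18,600 square feet → Large Premises Permit not required.
[R7] offers live music; operates a retail storefront; floor area 11,700 square feet ≤ 11,800 square feet → Trade Registration not required.
[R8] floor area 11,700 square feet > 3,700 square feet; offers live music; manufactures goods on the premises → Compliance License not required.
[R9] floor area 11,700 square feet ≤ 13,200 square feet → exempt from Annual Certificate.
[R10] provides lodging to guests; floor area 11,700 square feet < 18,600 square feet → Commercial Permit not required.
[R11] offers live music; floor area 11,700 square feet ≤ 18,800 square feet → Live Entertainment Registration not required.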